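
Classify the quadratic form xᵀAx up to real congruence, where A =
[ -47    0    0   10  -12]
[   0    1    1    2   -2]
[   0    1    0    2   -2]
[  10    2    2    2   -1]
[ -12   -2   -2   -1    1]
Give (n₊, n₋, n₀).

Answer: (2, 3, 0)

Derivation:
step 0: pivot -47 → sign −
step 1: pivot 1 → sign +
step 2: pivot -1 → sign −
step 3: pivot 6/47 → sign +
step 4: pivot -3/2 → sign −
signature = (2, 3, 0)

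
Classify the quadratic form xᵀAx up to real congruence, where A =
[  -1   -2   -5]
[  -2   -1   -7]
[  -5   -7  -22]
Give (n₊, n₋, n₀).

step 0: pivot -1 → sign −
step 1: pivot 3 → sign +
step 2: row/col 2 already zero → sign 0
signature = (1, 1, 1)

Answer: (1, 1, 1)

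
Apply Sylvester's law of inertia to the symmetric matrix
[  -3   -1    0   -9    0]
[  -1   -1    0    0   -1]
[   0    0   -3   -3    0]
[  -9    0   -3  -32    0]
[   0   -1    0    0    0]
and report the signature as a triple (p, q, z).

step 0: pivot -3 → sign −
step 1: pivot -2/3 → sign −
step 2: pivot -3 → sign −
step 3: pivot 23/2 → sign +
step 4: pivot -6/23 → sign −
signature = (1, 4, 0)

Answer: (1, 4, 0)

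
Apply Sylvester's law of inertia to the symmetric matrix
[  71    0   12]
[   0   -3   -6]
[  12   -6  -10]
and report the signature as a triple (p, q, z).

step 0: pivot 71 → sign +
step 1: pivot -3 → sign −
step 2: pivot -2/71 → sign −
signature = (1, 2, 0)

Answer: (1, 2, 0)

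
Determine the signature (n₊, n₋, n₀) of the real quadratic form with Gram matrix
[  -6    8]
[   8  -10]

Answer: (1, 1, 0)

Derivation:
step 0: pivot -6 → sign −
step 1: pivot 2/3 → sign +
signature = (1, 1, 0)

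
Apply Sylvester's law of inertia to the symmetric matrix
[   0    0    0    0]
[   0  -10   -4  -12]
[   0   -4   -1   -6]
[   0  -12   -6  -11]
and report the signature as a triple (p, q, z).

Answer: (2, 1, 1)

Derivation:
step 0: pivot -10 → sign −
step 1: pivot 3/5 → sign +
step 2: pivot 1 → sign +
step 3: row/col 3 already zero → sign 0
signature = (2, 1, 1)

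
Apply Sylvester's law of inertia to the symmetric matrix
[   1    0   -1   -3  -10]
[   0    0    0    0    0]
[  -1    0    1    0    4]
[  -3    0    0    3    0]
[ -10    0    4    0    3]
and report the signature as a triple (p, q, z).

step 0: pivot 1 → sign +
step 1: pivot -6 → sign −
step 2: pivot 3/2 → sign +
step 3: pivot -1 → sign −
step 4: row/col 4 already zero → sign 0
signature = (2, 2, 1)

Answer: (2, 2, 1)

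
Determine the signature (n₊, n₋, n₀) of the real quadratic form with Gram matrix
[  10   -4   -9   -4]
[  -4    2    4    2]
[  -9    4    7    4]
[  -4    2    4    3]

Answer: (3, 1, 0)

Derivation:
step 0: pivot 10 → sign +
step 1: pivot 2/5 → sign +
step 2: pivot -3/2 → sign −
step 3: pivot 1 → sign +
signature = (3, 1, 0)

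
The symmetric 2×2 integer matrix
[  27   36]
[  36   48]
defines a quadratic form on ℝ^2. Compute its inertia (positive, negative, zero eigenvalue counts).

Answer: (1, 0, 1)

Derivation:
step 0: pivot 27 → sign +
step 1: row/col 1 already zero → sign 0
signature = (1, 0, 1)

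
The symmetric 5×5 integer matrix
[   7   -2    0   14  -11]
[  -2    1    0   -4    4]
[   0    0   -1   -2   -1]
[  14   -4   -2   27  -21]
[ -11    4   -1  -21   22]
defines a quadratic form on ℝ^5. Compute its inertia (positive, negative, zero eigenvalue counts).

step 0: pivot 7 → sign +
step 1: pivot 3/7 → sign +
step 2: pivot -1 → sign −
step 3: pivot 3 → sign +
step 4: pivot 1 → sign +
signature = (4, 1, 0)

Answer: (4, 1, 0)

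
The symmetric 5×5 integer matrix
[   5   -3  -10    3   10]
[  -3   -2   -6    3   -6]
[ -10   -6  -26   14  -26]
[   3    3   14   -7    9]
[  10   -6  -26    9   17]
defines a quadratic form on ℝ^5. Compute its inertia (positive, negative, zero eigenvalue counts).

Answer: (2, 3, 0)

Derivation:
step 0: pivot 5 → sign +
step 1: pivot -19/5 → sign −
step 2: pivot -154/19 → sign −
step 3: pivot 12/77 → sign +
step 4: pivot -3/4 → sign −
signature = (2, 3, 0)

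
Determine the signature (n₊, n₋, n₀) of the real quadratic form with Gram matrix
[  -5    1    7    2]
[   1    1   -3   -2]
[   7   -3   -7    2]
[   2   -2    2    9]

step 0: pivot -5 → sign −
step 1: pivot 6/5 → sign +
step 2: pivot 2/3 → sign +
step 3: pivot -3 → sign −
signature = (2, 2, 0)

Answer: (2, 2, 0)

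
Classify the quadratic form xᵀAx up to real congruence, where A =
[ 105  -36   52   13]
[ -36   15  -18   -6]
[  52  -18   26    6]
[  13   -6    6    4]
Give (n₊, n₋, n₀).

Answer: (4, 0, 0)

Derivation:
step 0: pivot 105 → sign +
step 1: pivot 93/35 → sign +
step 2: pivot 22/93 → sign +
step 3: pivot 3/11 → sign +
signature = (4, 0, 0)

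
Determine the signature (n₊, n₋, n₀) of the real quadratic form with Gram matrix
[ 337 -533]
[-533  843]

Answer: (2, 0, 0)

Derivation:
step 0: pivot 337 → sign +
step 1: pivot 2/337 → sign +
signature = (2, 0, 0)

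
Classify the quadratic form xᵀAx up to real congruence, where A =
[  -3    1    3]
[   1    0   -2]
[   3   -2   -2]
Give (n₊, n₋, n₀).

Answer: (1, 2, 0)

Derivation:
step 0: pivot -3 → sign −
step 1: pivot 1/3 → sign +
step 2: pivot -2 → sign −
signature = (1, 2, 0)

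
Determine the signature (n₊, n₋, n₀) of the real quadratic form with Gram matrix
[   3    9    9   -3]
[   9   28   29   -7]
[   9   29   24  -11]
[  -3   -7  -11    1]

step 0: pivot 3 → sign +
step 1: pivot 1 → sign +
step 2: pivot -7 → sign −
step 3: pivot -6/7 → sign −
signature = (2, 2, 0)

Answer: (2, 2, 0)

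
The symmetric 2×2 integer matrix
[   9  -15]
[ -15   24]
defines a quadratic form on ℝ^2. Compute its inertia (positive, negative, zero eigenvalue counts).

Answer: (1, 1, 0)

Derivation:
step 0: pivot 9 → sign +
step 1: pivot -1 → sign −
signature = (1, 1, 0)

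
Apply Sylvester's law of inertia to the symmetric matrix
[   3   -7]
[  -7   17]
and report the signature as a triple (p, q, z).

Answer: (2, 0, 0)

Derivation:
step 0: pivot 3 → sign +
step 1: pivot 2/3 → sign +
signature = (2, 0, 0)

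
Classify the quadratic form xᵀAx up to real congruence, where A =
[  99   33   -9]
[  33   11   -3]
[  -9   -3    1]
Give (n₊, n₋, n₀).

Answer: (2, 0, 1)

Derivation:
step 0: pivot 99 → sign +
step 1: pivot 2/11 → sign +
step 2: row/col 2 already zero → sign 0
signature = (2, 0, 1)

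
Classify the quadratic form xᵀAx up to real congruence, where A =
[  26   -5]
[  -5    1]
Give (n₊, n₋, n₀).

Answer: (2, 0, 0)

Derivation:
step 0: pivot 26 → sign +
step 1: pivot 1/26 → sign +
signature = (2, 0, 0)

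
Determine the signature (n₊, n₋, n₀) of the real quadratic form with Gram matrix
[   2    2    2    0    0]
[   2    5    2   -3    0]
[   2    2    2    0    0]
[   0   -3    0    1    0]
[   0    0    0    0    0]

step 0: pivot 2 → sign +
step 1: pivot 3 → sign +
step 2: pivot -2 → sign −
step 3: row/col 3 already zero → sign 0
step 4: row/col 4 already zero → sign 0
signature = (2, 1, 2)

Answer: (2, 1, 2)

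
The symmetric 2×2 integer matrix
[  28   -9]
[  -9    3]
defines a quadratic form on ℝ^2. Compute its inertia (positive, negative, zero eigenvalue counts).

Answer: (2, 0, 0)

Derivation:
step 0: pivot 28 → sign +
step 1: pivot 3/28 → sign +
signature = (2, 0, 0)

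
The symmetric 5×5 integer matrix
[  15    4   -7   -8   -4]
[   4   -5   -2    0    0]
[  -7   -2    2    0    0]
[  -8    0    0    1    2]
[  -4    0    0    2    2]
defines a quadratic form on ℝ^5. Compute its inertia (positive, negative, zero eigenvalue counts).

step 0: pivot 15 → sign +
step 1: pivot -91/15 → sign −
step 2: pivot -115/91 → sign −
step 3: pivot 1011/115 → sign +
step 4: pivot -2/337 → sign −
signature = (2, 3, 0)

Answer: (2, 3, 0)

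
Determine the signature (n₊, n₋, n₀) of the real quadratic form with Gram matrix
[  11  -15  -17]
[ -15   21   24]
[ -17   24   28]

step 0: pivot 11 → sign +
step 1: pivot 6/11 → sign +
step 2: pivot 1/2 → sign +
signature = (3, 0, 0)

Answer: (3, 0, 0)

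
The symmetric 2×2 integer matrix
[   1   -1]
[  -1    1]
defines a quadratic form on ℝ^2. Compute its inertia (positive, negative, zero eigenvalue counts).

Answer: (1, 0, 1)

Derivation:
step 0: pivot 1 → sign +
step 1: row/col 1 already zero → sign 0
signature = (1, 0, 1)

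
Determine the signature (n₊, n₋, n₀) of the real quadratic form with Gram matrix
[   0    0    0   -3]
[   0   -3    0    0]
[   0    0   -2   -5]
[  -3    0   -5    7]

step 0: pivot -3 → sign −
step 1: pivot -2 → sign −
step 2: pivot 39/2 → sign +
step 3: pivot -6/13 → sign −
signature = (1, 3, 0)

Answer: (1, 3, 0)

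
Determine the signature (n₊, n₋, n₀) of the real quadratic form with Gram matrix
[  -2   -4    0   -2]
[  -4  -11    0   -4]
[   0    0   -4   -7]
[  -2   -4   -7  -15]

Answer: (0, 4, 0)

Derivation:
step 0: pivot -2 → sign −
step 1: pivot -3 → sign −
step 2: pivot -4 → sign −
step 3: pivot -3/4 → sign −
signature = (0, 4, 0)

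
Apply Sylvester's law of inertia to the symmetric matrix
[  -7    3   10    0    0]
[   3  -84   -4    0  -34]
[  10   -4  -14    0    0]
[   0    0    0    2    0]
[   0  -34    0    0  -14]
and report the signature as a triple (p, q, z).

step 0: pivot -7 → sign −
step 1: pivot -579/7 → sign −
step 2: pivot 166/579 → sign +
step 3: pivot 2 → sign +
step 4: pivot -6/83 → sign −
signature = (2, 3, 0)

Answer: (2, 3, 0)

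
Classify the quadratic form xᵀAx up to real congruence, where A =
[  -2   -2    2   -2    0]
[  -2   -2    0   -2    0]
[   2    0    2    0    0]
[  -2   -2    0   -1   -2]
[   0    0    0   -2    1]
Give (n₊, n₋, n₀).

step 0: pivot -2 → sign −
step 1: pivot 4 → sign +
step 2: pivot -1 → sign −
step 3: pivot 1 → sign +
step 4: pivot -3 → sign −
signature = (2, 3, 0)

Answer: (2, 3, 0)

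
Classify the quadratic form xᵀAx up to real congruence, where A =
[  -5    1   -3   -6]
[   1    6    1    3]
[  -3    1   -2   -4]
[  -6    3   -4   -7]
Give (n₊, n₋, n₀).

Answer: (2, 2, 0)

Derivation:
step 0: pivot -5 → sign −
step 1: pivot 31/5 → sign +
step 2: pivot -7/31 → sign −
step 3: pivot 6/7 → sign +
signature = (2, 2, 0)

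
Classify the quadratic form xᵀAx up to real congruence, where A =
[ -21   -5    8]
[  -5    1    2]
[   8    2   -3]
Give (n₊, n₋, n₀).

step 0: pivot -21 → sign −
step 1: pivot 46/21 → sign +
step 2: pivot 1/23 → sign +
signature = (2, 1, 0)

Answer: (2, 1, 0)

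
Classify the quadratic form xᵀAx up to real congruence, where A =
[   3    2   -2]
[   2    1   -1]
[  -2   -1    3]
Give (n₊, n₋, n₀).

step 0: pivot 3 → sign +
step 1: pivot -1/3 → sign −
step 2: pivot 2 → sign +
signature = (2, 1, 0)

Answer: (2, 1, 0)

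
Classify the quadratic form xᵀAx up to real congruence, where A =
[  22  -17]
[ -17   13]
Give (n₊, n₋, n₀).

Answer: (1, 1, 0)

Derivation:
step 0: pivot 22 → sign +
step 1: pivot -3/22 → sign −
signature = (1, 1, 0)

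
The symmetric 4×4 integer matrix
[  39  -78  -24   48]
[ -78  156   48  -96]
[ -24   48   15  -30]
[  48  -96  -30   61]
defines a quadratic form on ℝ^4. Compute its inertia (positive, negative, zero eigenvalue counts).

step 0: pivot 39 → sign +
step 1: pivot 3/13 → sign +
step 2: pivot 1 → sign +
step 3: row/col 3 already zero → sign 0
signature = (3, 0, 1)

Answer: (3, 0, 1)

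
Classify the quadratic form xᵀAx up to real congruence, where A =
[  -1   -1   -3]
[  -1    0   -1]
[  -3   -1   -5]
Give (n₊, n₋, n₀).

Answer: (1, 1, 1)

Derivation:
step 0: pivot -1 → sign −
step 1: pivot 1 → sign +
step 2: row/col 2 already zero → sign 0
signature = (1, 1, 1)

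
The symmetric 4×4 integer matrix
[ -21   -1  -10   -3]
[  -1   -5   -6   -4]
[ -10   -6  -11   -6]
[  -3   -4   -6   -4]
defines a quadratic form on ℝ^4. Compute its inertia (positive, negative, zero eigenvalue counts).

step 0: pivot -21 → sign −
step 1: pivot -104/21 → sign −
step 2: pivot -1/13 → sign −
step 3: pivot 3/8 → sign +
signature = (1, 3, 0)

Answer: (1, 3, 0)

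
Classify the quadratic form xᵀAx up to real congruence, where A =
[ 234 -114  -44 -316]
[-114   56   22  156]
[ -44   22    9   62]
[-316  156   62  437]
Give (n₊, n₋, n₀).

Answer: (4, 0, 0)

Derivation:
step 0: pivot 234 → sign +
step 1: pivot 6/13 → sign +
step 2: pivot 1/27 → sign +
step 3: pivot 1 → sign +
signature = (4, 0, 0)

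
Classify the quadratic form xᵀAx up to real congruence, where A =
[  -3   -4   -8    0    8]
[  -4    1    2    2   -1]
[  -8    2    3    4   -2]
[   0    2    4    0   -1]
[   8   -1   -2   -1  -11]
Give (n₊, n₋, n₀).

step 0: pivot -3 → sign −
step 1: pivot 19/3 → sign +
step 2: pivot -1 → sign −
step 3: pivot -12/19 → sign −
step 4: pivot 1/4 → sign +
signature = (2, 3, 0)

Answer: (2, 3, 0)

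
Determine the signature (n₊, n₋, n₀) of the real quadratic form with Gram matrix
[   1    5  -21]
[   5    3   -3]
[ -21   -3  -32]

Answer: (1, 2, 0)

Derivation:
step 0: pivot 1 → sign +
step 1: pivot -22 → sign −
step 2: pivot -1/11 → sign −
signature = (1, 2, 0)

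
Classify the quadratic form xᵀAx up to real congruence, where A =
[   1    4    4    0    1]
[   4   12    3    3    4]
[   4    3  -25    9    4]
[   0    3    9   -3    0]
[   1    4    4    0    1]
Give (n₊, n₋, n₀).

Answer: (2, 2, 1)

Derivation:
step 0: pivot 1 → sign +
step 1: pivot -4 → sign −
step 2: pivot 5/4 → sign +
step 3: pivot -6/5 → sign −
step 4: row/col 4 already zero → sign 0
signature = (2, 2, 1)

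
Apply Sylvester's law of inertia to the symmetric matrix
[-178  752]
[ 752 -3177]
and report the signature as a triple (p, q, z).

Answer: (0, 2, 0)

Derivation:
step 0: pivot -178 → sign −
step 1: pivot -1/89 → sign −
signature = (0, 2, 0)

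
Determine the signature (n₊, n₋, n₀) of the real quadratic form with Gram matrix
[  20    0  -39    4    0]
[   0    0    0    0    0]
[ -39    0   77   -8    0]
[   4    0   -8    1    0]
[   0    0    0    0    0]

step 0: pivot 20 → sign +
step 1: pivot 19/20 → sign +
step 2: pivot 3/19 → sign +
step 3: row/col 3 already zero → sign 0
step 4: row/col 4 already zero → sign 0
signature = (3, 0, 2)

Answer: (3, 0, 2)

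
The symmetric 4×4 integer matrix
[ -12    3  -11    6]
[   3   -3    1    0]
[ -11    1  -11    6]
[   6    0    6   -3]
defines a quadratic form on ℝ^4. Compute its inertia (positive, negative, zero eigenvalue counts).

Answer: (1, 2, 1)

Derivation:
step 0: pivot -12 → sign −
step 1: pivot -9/4 → sign −
step 2: pivot 4/9 → sign +
step 3: row/col 3 already zero → sign 0
signature = (1, 2, 1)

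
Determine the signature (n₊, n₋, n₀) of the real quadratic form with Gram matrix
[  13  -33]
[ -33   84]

Answer: (2, 0, 0)

Derivation:
step 0: pivot 13 → sign +
step 1: pivot 3/13 → sign +
signature = (2, 0, 0)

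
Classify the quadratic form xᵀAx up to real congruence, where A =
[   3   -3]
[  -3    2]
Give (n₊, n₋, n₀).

step 0: pivot 3 → sign +
step 1: pivot -1 → sign −
signature = (1, 1, 0)

Answer: (1, 1, 0)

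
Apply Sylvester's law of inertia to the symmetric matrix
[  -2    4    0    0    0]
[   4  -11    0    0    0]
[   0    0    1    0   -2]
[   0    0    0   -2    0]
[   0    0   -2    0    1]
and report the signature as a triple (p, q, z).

Answer: (1, 4, 0)

Derivation:
step 0: pivot -2 → sign −
step 1: pivot -3 → sign −
step 2: pivot 1 → sign +
step 3: pivot -2 → sign −
step 4: pivot -3 → sign −
signature = (1, 4, 0)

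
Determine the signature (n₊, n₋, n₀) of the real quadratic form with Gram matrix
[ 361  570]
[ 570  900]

Answer: (1, 0, 1)

Derivation:
step 0: pivot 361 → sign +
step 1: row/col 1 already zero → sign 0
signature = (1, 0, 1)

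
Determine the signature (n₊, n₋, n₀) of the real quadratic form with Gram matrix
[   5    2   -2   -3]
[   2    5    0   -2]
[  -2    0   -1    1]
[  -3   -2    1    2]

step 0: pivot 5 → sign +
step 1: pivot 21/5 → sign +
step 2: pivot -41/21 → sign −
step 3: pivot 2/41 → sign +
signature = (3, 1, 0)

Answer: (3, 1, 0)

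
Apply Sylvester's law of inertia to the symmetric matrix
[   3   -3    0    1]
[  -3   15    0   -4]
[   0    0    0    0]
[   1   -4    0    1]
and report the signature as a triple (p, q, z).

step 0: pivot 3 → sign +
step 1: pivot 12 → sign +
step 2: pivot -1/12 → sign −
step 3: row/col 3 already zero → sign 0
signature = (2, 1, 1)

Answer: (2, 1, 1)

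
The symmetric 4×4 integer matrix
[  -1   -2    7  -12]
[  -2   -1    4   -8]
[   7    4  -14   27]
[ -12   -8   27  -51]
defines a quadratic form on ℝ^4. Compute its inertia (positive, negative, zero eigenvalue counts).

Answer: (2, 2, 0)

Derivation:
step 0: pivot -1 → sign −
step 1: pivot 3 → sign +
step 2: pivot 5/3 → sign +
step 3: pivot -2/5 → sign −
signature = (2, 2, 0)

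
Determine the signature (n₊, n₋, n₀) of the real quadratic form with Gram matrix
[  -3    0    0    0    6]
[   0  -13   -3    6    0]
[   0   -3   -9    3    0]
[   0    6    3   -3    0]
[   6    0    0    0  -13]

step 0: pivot -3 → sign −
step 1: pivot -13 → sign −
step 2: pivot -108/13 → sign −
step 3: pivot 1/12 → sign +
step 4: pivot -1 → sign −
signature = (1, 4, 0)

Answer: (1, 4, 0)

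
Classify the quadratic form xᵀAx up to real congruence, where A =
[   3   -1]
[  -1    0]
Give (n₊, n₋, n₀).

step 0: pivot 3 → sign +
step 1: pivot -1/3 → sign −
signature = (1, 1, 0)

Answer: (1, 1, 0)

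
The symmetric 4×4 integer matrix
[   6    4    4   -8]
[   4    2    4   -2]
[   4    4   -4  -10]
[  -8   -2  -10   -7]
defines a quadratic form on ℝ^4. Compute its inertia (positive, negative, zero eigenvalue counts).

step 0: pivot 6 → sign +
step 1: pivot -2/3 → sign −
step 2: pivot -4 → sign −
step 3: row/col 3 already zero → sign 0
signature = (1, 2, 1)

Answer: (1, 2, 1)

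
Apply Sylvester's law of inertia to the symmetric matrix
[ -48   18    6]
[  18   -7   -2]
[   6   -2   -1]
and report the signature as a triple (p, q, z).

step 0: pivot -48 → sign −
step 1: pivot -1/4 → sign −
step 2: row/col 2 already zero → sign 0
signature = (0, 2, 1)

Answer: (0, 2, 1)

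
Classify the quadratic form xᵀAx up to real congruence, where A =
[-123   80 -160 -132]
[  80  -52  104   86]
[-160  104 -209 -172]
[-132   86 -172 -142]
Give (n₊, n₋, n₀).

step 0: pivot -123 → sign −
step 1: pivot 4/123 → sign +
step 2: pivot -1 → sign −
step 3: pivot -1 → sign −
signature = (1, 3, 0)

Answer: (1, 3, 0)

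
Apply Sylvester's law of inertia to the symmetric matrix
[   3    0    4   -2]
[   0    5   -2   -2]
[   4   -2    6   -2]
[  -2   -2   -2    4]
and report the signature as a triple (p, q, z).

step 0: pivot 3 → sign +
step 1: pivot 5 → sign +
step 2: pivot -2/15 → sign −
step 3: pivot 2 → sign +
signature = (3, 1, 0)

Answer: (3, 1, 0)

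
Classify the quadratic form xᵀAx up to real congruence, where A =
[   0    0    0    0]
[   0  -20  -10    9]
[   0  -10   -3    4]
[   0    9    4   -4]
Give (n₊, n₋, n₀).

Answer: (1, 2, 1)

Derivation:
step 0: pivot -20 → sign −
step 1: pivot 2 → sign +
step 2: pivot -3/40 → sign −
step 3: row/col 3 already zero → sign 0
signature = (1, 2, 1)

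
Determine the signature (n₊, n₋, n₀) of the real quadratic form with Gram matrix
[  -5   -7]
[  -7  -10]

Answer: (0, 2, 0)

Derivation:
step 0: pivot -5 → sign −
step 1: pivot -1/5 → sign −
signature = (0, 2, 0)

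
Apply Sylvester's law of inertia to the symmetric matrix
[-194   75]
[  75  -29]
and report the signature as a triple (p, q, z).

step 0: pivot -194 → sign −
step 1: pivot -1/194 → sign −
signature = (0, 2, 0)

Answer: (0, 2, 0)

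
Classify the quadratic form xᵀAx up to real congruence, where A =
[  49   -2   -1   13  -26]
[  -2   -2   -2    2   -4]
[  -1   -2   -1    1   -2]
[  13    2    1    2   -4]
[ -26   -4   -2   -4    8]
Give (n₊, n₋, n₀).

step 0: pivot 49 → sign +
step 1: pivot -102/49 → sign −
step 2: pivot 50/51 → sign +
step 3: pivot 3/25 → sign +
step 4: row/col 4 already zero → sign 0
signature = (3, 1, 1)

Answer: (3, 1, 1)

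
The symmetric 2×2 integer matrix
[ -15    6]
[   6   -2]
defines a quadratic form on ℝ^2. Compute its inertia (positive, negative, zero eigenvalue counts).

Answer: (1, 1, 0)

Derivation:
step 0: pivot -15 → sign −
step 1: pivot 2/5 → sign +
signature = (1, 1, 0)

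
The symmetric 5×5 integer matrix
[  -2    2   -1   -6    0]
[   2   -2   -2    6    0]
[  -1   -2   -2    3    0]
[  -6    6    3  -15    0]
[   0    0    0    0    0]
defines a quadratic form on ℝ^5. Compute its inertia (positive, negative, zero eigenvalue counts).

Answer: (2, 2, 1)

Derivation:
step 0: pivot -2 → sign −
step 1: pivot -3/2 → sign −
step 2: pivot 6 → sign +
step 3: pivot 3 → sign +
step 4: row/col 4 already zero → sign 0
signature = (2, 2, 1)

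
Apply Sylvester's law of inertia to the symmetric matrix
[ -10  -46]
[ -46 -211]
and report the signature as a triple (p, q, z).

Answer: (1, 1, 0)

Derivation:
step 0: pivot -10 → sign −
step 1: pivot 3/5 → sign +
signature = (1, 1, 0)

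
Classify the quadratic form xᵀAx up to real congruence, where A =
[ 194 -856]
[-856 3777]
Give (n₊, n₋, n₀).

Answer: (2, 0, 0)

Derivation:
step 0: pivot 194 → sign +
step 1: pivot 1/97 → sign +
signature = (2, 0, 0)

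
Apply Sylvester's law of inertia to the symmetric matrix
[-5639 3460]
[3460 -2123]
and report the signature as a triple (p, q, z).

Answer: (1, 1, 0)

Derivation:
step 0: pivot -5639 → sign −
step 1: pivot 3/5639 → sign +
signature = (1, 1, 0)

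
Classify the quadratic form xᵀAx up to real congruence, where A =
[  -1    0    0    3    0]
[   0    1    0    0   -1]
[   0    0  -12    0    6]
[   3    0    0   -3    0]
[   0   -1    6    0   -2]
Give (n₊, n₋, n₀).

step 0: pivot -1 → sign −
step 1: pivot 1 → sign +
step 2: pivot -12 → sign −
step 3: pivot 6 → sign +
step 4: row/col 4 already zero → sign 0
signature = (2, 2, 1)

Answer: (2, 2, 1)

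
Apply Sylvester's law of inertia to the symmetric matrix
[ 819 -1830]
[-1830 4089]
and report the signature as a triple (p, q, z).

Answer: (1, 1, 0)

Derivation:
step 0: pivot 819 → sign +
step 1: pivot -1/91 → sign −
signature = (1, 1, 0)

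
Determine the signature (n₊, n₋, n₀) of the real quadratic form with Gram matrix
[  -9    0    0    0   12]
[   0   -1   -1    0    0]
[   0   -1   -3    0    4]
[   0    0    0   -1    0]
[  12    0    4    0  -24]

step 0: pivot -9 → sign −
step 1: pivot -1 → sign −
step 2: pivot -2 → sign −
step 3: pivot -1 → sign −
step 4: row/col 4 already zero → sign 0
signature = (0, 4, 1)

Answer: (0, 4, 1)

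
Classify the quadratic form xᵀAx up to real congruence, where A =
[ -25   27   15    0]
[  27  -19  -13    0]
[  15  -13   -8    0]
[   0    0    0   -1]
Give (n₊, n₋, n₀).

Answer: (1, 3, 0)

Derivation:
step 0: pivot -25 → sign −
step 1: pivot 254/25 → sign +
step 2: pivot -1/127 → sign −
step 3: pivot -1 → sign −
signature = (1, 3, 0)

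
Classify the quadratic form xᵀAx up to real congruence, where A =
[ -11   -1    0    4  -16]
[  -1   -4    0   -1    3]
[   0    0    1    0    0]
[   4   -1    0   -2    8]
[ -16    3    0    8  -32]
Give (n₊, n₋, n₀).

step 0: pivot -11 → sign −
step 1: pivot -43/11 → sign −
step 2: pivot 1 → sign +
step 3: pivot -3/43 → sign −
step 4: pivot 2 → sign +
signature = (2, 3, 0)

Answer: (2, 3, 0)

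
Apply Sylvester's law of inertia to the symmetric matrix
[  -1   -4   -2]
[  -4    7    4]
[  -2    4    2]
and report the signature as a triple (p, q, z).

Answer: (1, 2, 0)

Derivation:
step 0: pivot -1 → sign −
step 1: pivot 23 → sign +
step 2: pivot -6/23 → sign −
signature = (1, 2, 0)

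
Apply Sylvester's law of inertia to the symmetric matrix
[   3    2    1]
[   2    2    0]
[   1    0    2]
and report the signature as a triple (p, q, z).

step 0: pivot 3 → sign +
step 1: pivot 2/3 → sign +
step 2: pivot 1 → sign +
signature = (3, 0, 0)

Answer: (3, 0, 0)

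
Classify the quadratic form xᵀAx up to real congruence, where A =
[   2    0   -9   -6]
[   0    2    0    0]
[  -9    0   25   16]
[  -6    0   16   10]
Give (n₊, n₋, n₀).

step 0: pivot 2 → sign +
step 1: pivot 2 → sign +
step 2: pivot -31/2 → sign −
step 3: pivot -6/31 → sign −
signature = (2, 2, 0)

Answer: (2, 2, 0)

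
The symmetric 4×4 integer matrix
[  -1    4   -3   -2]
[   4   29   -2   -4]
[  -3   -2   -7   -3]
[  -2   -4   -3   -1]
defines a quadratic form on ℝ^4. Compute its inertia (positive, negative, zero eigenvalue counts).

step 0: pivot -1 → sign −
step 1: pivot 45 → sign +
step 2: pivot -106/45 → sign −
step 3: pivot 3/106 → sign +
signature = (2, 2, 0)

Answer: (2, 2, 0)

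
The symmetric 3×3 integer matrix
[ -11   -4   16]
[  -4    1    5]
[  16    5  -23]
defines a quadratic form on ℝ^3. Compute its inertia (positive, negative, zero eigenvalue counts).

Answer: (1, 1, 1)

Derivation:
step 0: pivot -11 → sign −
step 1: pivot 27/11 → sign +
step 2: row/col 2 already zero → sign 0
signature = (1, 1, 1)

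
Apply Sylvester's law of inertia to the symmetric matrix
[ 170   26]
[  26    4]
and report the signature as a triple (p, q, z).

step 0: pivot 170 → sign +
step 1: pivot 2/85 → sign +
signature = (2, 0, 0)

Answer: (2, 0, 0)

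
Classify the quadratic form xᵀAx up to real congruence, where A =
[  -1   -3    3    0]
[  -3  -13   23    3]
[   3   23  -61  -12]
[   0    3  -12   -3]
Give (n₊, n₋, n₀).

step 0: pivot -1 → sign −
step 1: pivot -4 → sign −
step 2: pivot -3 → sign −
step 3: row/col 3 already zero → sign 0
signature = (0, 3, 1)

Answer: (0, 3, 1)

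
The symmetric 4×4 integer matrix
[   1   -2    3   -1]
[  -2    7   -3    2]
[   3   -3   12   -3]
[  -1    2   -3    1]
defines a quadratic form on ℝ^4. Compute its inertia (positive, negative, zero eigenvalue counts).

Answer: (2, 0, 2)

Derivation:
step 0: pivot 1 → sign +
step 1: pivot 3 → sign +
step 2: row/col 2 already zero → sign 0
step 3: row/col 3 already zero → sign 0
signature = (2, 0, 2)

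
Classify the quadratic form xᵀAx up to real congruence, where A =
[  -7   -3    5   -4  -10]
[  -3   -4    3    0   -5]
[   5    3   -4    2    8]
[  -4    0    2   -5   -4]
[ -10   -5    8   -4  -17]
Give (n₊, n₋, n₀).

Answer: (0, 4, 1)

Derivation:
step 0: pivot -7 → sign −
step 1: pivot -19/7 → sign −
step 2: pivot -3/19 → sign −
step 3: pivot -1 → sign −
step 4: row/col 4 already zero → sign 0
signature = (0, 4, 1)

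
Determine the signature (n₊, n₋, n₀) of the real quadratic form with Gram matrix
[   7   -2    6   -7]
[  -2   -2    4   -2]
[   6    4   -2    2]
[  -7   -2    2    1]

step 0: pivot 7 → sign +
step 1: pivot -18/7 → sign −
step 2: pivot 50/9 → sign +
step 3: pivot 2/25 → sign +
signature = (3, 1, 0)

Answer: (3, 1, 0)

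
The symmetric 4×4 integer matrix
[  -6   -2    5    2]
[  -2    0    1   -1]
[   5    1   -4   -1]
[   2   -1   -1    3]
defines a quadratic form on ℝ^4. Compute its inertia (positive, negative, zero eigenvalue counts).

Answer: (2, 2, 0)

Derivation:
step 0: pivot -6 → sign −
step 1: pivot 2/3 → sign +
step 2: pivot -1/2 → sign −
step 3: pivot 3/2 → sign +
signature = (2, 2, 0)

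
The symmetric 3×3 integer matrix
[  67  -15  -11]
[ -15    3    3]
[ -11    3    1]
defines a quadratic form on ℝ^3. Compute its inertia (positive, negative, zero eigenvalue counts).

step 0: pivot 67 → sign +
step 1: pivot -24/67 → sign −
step 2: row/col 2 already zero → sign 0
signature = (1, 1, 1)

Answer: (1, 1, 1)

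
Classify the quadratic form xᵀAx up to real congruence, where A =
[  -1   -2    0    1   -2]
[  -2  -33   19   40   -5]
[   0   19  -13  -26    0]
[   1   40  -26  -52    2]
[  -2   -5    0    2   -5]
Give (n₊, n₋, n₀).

step 0: pivot -1 → sign −
step 1: pivot -29 → sign −
step 2: pivot -16/29 → sign −
step 3: pivot 1 → sign +
step 4: pivot -3/16 → sign −
signature = (1, 4, 0)

Answer: (1, 4, 0)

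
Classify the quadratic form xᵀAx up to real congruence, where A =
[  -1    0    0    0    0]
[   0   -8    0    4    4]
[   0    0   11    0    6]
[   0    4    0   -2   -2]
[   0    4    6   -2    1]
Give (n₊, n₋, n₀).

step 0: pivot -1 → sign −
step 1: pivot -8 → sign −
step 2: pivot 11 → sign +
step 3: pivot -3/11 → sign −
step 4: row/col 4 already zero → sign 0
signature = (1, 3, 1)

Answer: (1, 3, 1)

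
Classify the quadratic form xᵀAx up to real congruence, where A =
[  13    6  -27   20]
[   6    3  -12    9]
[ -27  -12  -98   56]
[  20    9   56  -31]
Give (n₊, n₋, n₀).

step 0: pivot 13 → sign +
step 1: pivot 3/13 → sign +
step 2: pivot -155 → sign −
step 3: pivot -6/155 → sign −
signature = (2, 2, 0)

Answer: (2, 2, 0)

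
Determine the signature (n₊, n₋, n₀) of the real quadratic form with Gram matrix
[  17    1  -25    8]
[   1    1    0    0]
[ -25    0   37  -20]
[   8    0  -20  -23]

step 0: pivot 17 → sign +
step 1: pivot 16/17 → sign +
step 2: pivot -33/16 → sign −
step 3: pivot 3/11 → sign +
signature = (3, 1, 0)

Answer: (3, 1, 0)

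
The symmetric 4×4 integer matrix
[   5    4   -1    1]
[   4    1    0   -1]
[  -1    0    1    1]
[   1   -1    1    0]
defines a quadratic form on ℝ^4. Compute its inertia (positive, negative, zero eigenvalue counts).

Answer: (3, 1, 0)

Derivation:
step 0: pivot 5 → sign +
step 1: pivot -11/5 → sign −
step 2: pivot 12/11 → sign +
step 3: pivot 1 → sign +
signature = (3, 1, 0)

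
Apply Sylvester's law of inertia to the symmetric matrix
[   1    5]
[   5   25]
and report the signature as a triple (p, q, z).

step 0: pivot 1 → sign +
step 1: row/col 1 already zero → sign 0
signature = (1, 0, 1)

Answer: (1, 0, 1)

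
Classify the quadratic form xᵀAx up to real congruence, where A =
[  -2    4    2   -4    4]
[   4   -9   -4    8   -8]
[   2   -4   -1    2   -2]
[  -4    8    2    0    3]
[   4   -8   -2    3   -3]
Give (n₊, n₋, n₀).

step 0: pivot -2 → sign −
step 1: pivot -1 → sign −
step 2: pivot 1 → sign +
step 3: pivot 4 → sign +
step 4: pivot 3/4 → sign +
signature = (3, 2, 0)

Answer: (3, 2, 0)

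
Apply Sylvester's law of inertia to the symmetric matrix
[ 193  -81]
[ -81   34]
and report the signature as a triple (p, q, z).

step 0: pivot 193 → sign +
step 1: pivot 1/193 → sign +
signature = (2, 0, 0)

Answer: (2, 0, 0)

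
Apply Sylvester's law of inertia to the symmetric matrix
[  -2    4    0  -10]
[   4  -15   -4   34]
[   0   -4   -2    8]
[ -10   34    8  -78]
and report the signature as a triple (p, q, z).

Answer: (1, 2, 1)

Derivation:
step 0: pivot -2 → sign −
step 1: pivot -7 → sign −
step 2: pivot 2/7 → sign +
step 3: row/col 3 already zero → sign 0
signature = (1, 2, 1)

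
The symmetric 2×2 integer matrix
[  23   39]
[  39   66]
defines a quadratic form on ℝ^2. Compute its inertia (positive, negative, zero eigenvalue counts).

Answer: (1, 1, 0)

Derivation:
step 0: pivot 23 → sign +
step 1: pivot -3/23 → sign −
signature = (1, 1, 0)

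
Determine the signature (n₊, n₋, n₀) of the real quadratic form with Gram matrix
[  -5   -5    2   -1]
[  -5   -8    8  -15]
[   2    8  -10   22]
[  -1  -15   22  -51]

step 0: pivot -5 → sign −
step 1: pivot -3 → sign −
step 2: pivot 14/5 → sign +
step 3: pivot -2/21 → sign −
signature = (1, 3, 0)

Answer: (1, 3, 0)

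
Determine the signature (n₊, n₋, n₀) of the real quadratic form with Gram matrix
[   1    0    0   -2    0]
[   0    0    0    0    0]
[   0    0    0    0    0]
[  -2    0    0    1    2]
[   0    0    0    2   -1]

Answer: (2, 1, 2)

Derivation:
step 0: pivot 1 → sign +
step 1: pivot -3 → sign −
step 2: pivot 1/3 → sign +
step 3: row/col 3 already zero → sign 0
step 4: row/col 4 already zero → sign 0
signature = (2, 1, 2)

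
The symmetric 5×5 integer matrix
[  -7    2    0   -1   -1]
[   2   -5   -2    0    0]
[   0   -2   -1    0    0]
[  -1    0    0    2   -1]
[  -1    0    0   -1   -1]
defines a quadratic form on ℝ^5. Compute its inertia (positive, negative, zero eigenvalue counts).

step 0: pivot -7 → sign −
step 1: pivot -31/7 → sign −
step 2: pivot -3/31 → sign −
step 3: pivot 7/3 → sign +
step 4: pivot -6/7 → sign −
signature = (1, 4, 0)

Answer: (1, 4, 0)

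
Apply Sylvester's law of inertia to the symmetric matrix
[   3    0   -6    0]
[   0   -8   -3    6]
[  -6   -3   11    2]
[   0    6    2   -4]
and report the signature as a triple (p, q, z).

Answer: (2, 1, 1)

Derivation:
step 0: pivot 3 → sign +
step 1: pivot -8 → sign −
step 2: pivot 1/8 → sign +
step 3: row/col 3 already zero → sign 0
signature = (2, 1, 1)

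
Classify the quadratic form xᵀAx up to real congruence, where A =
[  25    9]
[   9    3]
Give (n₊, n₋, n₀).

Answer: (1, 1, 0)

Derivation:
step 0: pivot 25 → sign +
step 1: pivot -6/25 → sign −
signature = (1, 1, 0)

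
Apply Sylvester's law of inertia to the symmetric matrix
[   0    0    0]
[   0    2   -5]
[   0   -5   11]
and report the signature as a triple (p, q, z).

step 0: pivot 2 → sign +
step 1: pivot -3/2 → sign −
step 2: row/col 2 already zero → sign 0
signature = (1, 1, 1)

Answer: (1, 1, 1)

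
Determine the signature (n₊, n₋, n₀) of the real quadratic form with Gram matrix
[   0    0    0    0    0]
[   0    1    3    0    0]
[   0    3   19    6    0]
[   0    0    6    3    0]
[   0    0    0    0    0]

Answer: (2, 1, 2)

Derivation:
step 0: pivot 1 → sign +
step 1: pivot 10 → sign +
step 2: pivot -3/5 → sign −
step 3: row/col 3 already zero → sign 0
step 4: row/col 4 already zero → sign 0
signature = (2, 1, 2)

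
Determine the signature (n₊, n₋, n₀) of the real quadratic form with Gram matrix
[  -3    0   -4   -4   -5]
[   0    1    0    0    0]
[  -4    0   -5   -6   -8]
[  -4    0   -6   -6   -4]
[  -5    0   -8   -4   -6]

Answer: (2, 3, 0)

Derivation:
step 0: pivot -3 → sign −
step 1: pivot 1 → sign +
step 2: pivot 1/3 → sign +
step 3: pivot -2 → sign −
step 4: pivot -3 → sign −
signature = (2, 3, 0)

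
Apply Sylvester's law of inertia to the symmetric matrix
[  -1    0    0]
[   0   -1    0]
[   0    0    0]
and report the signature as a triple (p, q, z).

Answer: (0, 2, 1)

Derivation:
step 0: pivot -1 → sign −
step 1: pivot -1 → sign −
step 2: row/col 2 already zero → sign 0
signature = (0, 2, 1)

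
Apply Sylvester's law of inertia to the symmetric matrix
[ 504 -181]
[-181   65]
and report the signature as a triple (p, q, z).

Answer: (1, 1, 0)

Derivation:
step 0: pivot 504 → sign +
step 1: pivot -1/504 → sign −
signature = (1, 1, 0)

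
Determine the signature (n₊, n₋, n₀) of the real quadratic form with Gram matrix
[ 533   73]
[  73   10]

step 0: pivot 533 → sign +
step 1: pivot 1/533 → sign +
signature = (2, 0, 0)

Answer: (2, 0, 0)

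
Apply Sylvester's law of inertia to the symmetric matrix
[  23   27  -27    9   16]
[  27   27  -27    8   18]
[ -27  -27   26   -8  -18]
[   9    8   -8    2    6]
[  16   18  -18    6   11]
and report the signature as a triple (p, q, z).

Answer: (2, 3, 0)

Derivation:
step 0: pivot 23 → sign +
step 1: pivot -108/23 → sign −
step 2: pivot -1 → sign −
step 3: pivot -13/108 → sign −
step 4: pivot 3/13 → sign +
signature = (2, 3, 0)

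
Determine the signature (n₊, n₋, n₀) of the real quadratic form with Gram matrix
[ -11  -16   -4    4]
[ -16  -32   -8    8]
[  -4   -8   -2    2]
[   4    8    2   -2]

step 0: pivot -11 → sign −
step 1: pivot -96/11 → sign −
step 2: row/col 2 already zero → sign 0
step 3: row/col 3 already zero → sign 0
signature = (0, 2, 2)

Answer: (0, 2, 2)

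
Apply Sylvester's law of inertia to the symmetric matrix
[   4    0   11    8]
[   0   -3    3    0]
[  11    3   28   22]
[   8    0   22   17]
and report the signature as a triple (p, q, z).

Answer: (3, 1, 0)

Derivation:
step 0: pivot 4 → sign +
step 1: pivot -3 → sign −
step 2: pivot 3/4 → sign +
step 3: pivot 1 → sign +
signature = (3, 1, 0)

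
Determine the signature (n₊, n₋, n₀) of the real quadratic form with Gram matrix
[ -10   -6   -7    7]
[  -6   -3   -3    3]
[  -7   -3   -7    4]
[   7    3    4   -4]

step 0: pivot -10 → sign −
step 1: pivot 3/5 → sign +
step 2: pivot -9/2 → sign −
step 3: pivot -1 → sign −
signature = (1, 3, 0)

Answer: (1, 3, 0)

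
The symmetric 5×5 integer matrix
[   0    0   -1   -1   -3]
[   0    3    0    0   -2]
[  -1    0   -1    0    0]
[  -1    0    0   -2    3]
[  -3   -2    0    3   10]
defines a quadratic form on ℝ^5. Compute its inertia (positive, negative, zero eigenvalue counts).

step 0: pivot 3 → sign +
step 1: pivot -1 → sign −
step 2: pivot 1 → sign +
step 3: pivot -3 → sign −
step 4: pivot -1/3 → sign −
signature = (2, 3, 0)

Answer: (2, 3, 0)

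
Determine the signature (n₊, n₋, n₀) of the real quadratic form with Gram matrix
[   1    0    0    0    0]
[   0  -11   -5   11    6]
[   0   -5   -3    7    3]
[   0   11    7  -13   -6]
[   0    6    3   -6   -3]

step 0: pivot 1 → sign +
step 1: pivot -11 → sign −
step 2: pivot -8/11 → sign −
step 3: pivot 7/2 → sign +
step 4: pivot 3/14 → sign +
signature = (3, 2, 0)

Answer: (3, 2, 0)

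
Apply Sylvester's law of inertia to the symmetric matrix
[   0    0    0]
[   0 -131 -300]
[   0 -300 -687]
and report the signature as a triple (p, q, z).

step 0: pivot -131 → sign −
step 1: pivot 3/131 → sign +
step 2: row/col 2 already zero → sign 0
signature = (1, 1, 1)

Answer: (1, 1, 1)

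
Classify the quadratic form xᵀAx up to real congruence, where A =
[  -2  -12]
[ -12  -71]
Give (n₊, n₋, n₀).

Answer: (1, 1, 0)

Derivation:
step 0: pivot -2 → sign −
step 1: pivot 1 → sign +
signature = (1, 1, 0)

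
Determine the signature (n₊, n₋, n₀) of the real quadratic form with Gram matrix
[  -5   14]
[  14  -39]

Answer: (1, 1, 0)

Derivation:
step 0: pivot -5 → sign −
step 1: pivot 1/5 → sign +
signature = (1, 1, 0)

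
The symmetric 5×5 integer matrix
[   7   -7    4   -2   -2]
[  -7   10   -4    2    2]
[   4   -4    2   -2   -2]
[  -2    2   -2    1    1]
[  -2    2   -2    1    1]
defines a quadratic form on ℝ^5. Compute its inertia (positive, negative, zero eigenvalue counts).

step 0: pivot 7 → sign +
step 1: pivot 3 → sign +
step 2: pivot -2/7 → sign −
step 3: pivot 3 → sign +
step 4: row/col 4 already zero → sign 0
signature = (3, 1, 1)

Answer: (3, 1, 1)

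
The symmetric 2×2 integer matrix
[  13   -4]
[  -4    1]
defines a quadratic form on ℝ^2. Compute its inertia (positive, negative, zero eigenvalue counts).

Answer: (1, 1, 0)

Derivation:
step 0: pivot 13 → sign +
step 1: pivot -3/13 → sign −
signature = (1, 1, 0)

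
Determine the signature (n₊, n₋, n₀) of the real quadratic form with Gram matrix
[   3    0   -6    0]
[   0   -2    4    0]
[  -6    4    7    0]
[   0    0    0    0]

step 0: pivot 3 → sign +
step 1: pivot -2 → sign −
step 2: pivot 3 → sign +
step 3: row/col 3 already zero → sign 0
signature = (2, 1, 1)

Answer: (2, 1, 1)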